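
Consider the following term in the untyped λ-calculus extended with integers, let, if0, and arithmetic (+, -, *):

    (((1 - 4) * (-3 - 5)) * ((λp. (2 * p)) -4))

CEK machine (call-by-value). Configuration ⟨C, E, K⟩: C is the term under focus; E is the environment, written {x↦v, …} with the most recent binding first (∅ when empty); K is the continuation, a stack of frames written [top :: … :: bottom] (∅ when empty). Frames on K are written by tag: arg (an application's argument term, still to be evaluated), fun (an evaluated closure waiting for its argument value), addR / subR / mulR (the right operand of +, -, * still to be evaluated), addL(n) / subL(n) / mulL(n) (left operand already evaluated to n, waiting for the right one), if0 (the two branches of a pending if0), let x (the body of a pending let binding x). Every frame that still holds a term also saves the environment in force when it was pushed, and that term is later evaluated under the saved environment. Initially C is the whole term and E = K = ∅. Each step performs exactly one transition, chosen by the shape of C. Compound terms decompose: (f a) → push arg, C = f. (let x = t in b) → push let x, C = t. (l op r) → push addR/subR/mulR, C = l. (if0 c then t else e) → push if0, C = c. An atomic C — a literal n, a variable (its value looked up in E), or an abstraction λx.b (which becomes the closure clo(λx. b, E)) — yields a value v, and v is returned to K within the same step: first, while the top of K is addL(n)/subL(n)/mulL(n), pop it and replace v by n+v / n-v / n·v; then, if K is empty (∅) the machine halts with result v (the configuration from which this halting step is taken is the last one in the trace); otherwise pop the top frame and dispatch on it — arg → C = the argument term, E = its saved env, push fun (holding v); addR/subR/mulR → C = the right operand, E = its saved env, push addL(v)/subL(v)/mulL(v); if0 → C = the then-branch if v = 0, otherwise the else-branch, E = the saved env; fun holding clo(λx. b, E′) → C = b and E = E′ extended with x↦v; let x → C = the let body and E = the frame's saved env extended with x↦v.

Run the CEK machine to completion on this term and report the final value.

Answer: -192

Machine steps:
t=0: <C=(((1 - 4) * (-3 - 5)) * ((λp. (2 * p)) -4)), E=∅, K=∅>
t=1: <C=((1 - 4) * (-3 - 5)), E=∅, K=[mulR]>
t=2: <C=(1 - 4), E=∅, K=[mulR :: mulR]>
t=3: <C=1, E=∅, K=[subR :: mulR :: mulR]>
t=4: <C=4, E=∅, K=[subL(1) :: mulR :: mulR]>
t=5: <C=(-3 - 5), E=∅, K=[mulL(-3) :: mulR]>
t=6: <C=-3, E=∅, K=[subR :: mulL(-3) :: mulR]>
t=7: <C=5, E=∅, K=[subL(-3) :: mulL(-3) :: mulR]>
t=8: <C=((λp. (2 * p)) -4), E=∅, K=[mulL(24)]>
t=9: <C=(λp. (2 * p)), E=∅, K=[arg :: mulL(24)]>
t=10: <C=-4, E=∅, K=[fun :: mulL(24)]>
t=11: <C=(2 * p), E={p↦-4}, K=[mulL(24)]>
t=12: <C=2, E={p↦-4}, K=[mulR :: mulL(24)]>
t=13: <C=p, E={p↦-4}, K=[mulL(2) :: mulL(24)]>
→ final value -192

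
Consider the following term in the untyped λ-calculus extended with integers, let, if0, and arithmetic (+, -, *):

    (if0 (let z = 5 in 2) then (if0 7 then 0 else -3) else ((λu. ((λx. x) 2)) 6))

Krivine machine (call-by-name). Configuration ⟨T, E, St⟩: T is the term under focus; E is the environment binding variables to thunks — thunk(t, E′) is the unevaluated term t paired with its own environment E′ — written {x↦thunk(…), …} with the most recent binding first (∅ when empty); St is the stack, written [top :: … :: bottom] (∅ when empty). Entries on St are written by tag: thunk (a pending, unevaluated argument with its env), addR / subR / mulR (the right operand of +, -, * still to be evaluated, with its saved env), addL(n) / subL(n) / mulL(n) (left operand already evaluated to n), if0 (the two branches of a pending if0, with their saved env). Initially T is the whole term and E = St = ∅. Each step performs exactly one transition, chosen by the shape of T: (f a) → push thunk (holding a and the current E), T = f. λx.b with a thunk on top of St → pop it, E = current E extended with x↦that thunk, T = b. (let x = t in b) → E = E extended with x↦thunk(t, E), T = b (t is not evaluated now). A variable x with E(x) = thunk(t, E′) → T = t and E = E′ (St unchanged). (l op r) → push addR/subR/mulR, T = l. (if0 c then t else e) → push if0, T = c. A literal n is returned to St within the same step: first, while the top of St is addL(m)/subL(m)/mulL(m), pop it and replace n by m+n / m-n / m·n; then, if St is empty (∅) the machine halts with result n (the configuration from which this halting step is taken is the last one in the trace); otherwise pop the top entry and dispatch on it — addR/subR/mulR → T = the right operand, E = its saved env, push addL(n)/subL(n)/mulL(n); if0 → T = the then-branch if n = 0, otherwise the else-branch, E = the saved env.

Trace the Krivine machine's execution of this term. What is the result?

[0] ⟨T=(if0 (let z = 5 in 2) then (if0 7 then 0 else -3) else ((λu. ((λx. x) 2)) 6)); E=∅; St=∅⟩
[1] ⟨T=(let z = 5 in 2); E=∅; St=[if0]⟩
[2] ⟨T=2; E={z↦thunk(5, ∅)}; St=[if0]⟩
[3] ⟨T=((λu. ((λx. x) 2)) 6); E=∅; St=∅⟩
[4] ⟨T=(λu. ((λx. x) 2)); E=∅; St=[thunk]⟩
[5] ⟨T=((λx. x) 2); E={u↦thunk(6, ∅)}; St=∅⟩
[6] ⟨T=(λx. x); E={u↦thunk(6, ∅)}; St=[thunk]⟩
[7] ⟨T=x; E={x↦thunk(2, {u↦thunk(6, ∅)}), u↦thunk(6, ∅)}; St=∅⟩
[8] ⟨T=2; E={u↦thunk(6, ∅)}; St=∅⟩
→ final value 2

Answer: 2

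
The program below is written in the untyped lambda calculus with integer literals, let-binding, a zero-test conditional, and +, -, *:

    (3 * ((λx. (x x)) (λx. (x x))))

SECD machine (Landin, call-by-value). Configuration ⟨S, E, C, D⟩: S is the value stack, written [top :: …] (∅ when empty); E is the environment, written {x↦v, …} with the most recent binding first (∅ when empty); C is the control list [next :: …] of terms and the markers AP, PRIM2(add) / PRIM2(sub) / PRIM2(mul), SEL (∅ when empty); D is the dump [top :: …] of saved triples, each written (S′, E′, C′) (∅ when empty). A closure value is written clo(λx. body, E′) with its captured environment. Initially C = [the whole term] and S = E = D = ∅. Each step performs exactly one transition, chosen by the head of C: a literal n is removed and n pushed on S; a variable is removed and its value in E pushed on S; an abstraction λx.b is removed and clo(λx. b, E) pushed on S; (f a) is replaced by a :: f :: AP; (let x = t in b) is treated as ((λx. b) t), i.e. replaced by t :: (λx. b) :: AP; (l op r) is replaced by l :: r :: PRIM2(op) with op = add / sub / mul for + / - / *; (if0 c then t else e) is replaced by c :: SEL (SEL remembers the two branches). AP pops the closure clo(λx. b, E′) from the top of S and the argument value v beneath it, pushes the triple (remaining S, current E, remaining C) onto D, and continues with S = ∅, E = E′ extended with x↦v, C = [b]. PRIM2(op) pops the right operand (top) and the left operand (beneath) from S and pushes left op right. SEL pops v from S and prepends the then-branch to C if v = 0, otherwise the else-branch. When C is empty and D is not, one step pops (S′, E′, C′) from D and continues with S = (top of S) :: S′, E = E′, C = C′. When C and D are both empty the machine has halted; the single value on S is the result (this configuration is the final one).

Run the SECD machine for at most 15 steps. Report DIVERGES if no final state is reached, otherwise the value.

[0] <S=∅, E=∅, C=[(3 * ((λx. (x x)) (λx. (x x))))], D=∅>
[1] <S=∅, E=∅, C=[3 :: ((λx. (x x)) (λx. (x x))) :: PRIM2(mul)], D=∅>
[2] <S=[3], E=∅, C=[((λx. (x x)) (λx. (x x))) :: PRIM2(mul)], D=∅>
[3] <S=[3], E=∅, C=[(λx. (x x)) :: (λx. (x x)) :: AP :: PRIM2(mul)], D=∅>
[4] <S=[clo(λx. (x x), ∅) :: 3], E=∅, C=[(λx. (x x)) :: AP :: PRIM2(mul)], D=∅>
[5] <S=[clo(λx. (x x), ∅) :: clo(λx. (x x), ∅) :: 3], E=∅, C=[AP :: PRIM2(mul)], D=∅>
[6] <S=∅, E={x↦clo(λx. (x x), ∅)}, C=[(x x)], D=[([3], ∅, [PRIM2(mul)])]>
[7] <S=∅, E={x↦clo(λx. (x x), ∅)}, C=[x :: x :: AP], D=[([3], ∅, [PRIM2(mul)])]>
[8] <S=[clo(λx. (x x), ∅)], E={x↦clo(λx. (x x), ∅)}, C=[x :: AP], D=[([3], ∅, [PRIM2(mul)])]>
[9] <S=[clo(λx. (x x), ∅) :: clo(λx. (x x), ∅)], E={x↦clo(λx. (x x), ∅)}, C=[AP], D=[([3], ∅, [PRIM2(mul)])]>
[10] <S=∅, E={x↦clo(λx. (x x), ∅)}, C=[(x x)], D=[(∅, {x↦clo(λx. (x x), ∅)}, ∅) :: ([3], ∅, [PRIM2(mul)])]>
[11] <S=∅, E={x↦clo(λx. (x x), ∅)}, C=[x :: x :: AP], D=[(∅, {x↦clo(λx. (x x), ∅)}, ∅) :: ([3], ∅, [PRIM2(mul)])]>
[12] <S=[clo(λx. (x x), ∅)], E={x↦clo(λx. (x x), ∅)}, C=[x :: AP], D=[(∅, {x↦clo(λx. (x x), ∅)}, ∅) :: ([3], ∅, [PRIM2(mul)])]>
[13] <S=[clo(λx. (x x), ∅) :: clo(λx. (x x), ∅)], E={x↦clo(λx. (x x), ∅)}, C=[AP], D=[(∅, {x↦clo(λx. (x x), ∅)}, ∅) :: ([3], ∅, [PRIM2(mul)])]>
[14] <S=∅, E={x↦clo(λx. (x x), ∅)}, C=[(x x)], D=[(∅, {x↦clo(λx. (x x), ∅)}, ∅) :: (∅, {x↦clo(λx. (x x), ∅)}, ∅) :: ([3], ∅, [PRIM2(mul)])]>
[15] <S=∅, E={x↦clo(λx. (x x), ∅)}, C=[x :: x :: AP], D=[(∅, {x↦clo(λx. (x x), ∅)}, ∅) :: (∅, {x↦clo(λx. (x x), ∅)}, ∅) :: ([3], ∅, [PRIM2(mul)])]>
→ 15 transitions taken and the configuration is still not final: no result within 15 steps

Answer: DIVERGES (no final state within 15 steps)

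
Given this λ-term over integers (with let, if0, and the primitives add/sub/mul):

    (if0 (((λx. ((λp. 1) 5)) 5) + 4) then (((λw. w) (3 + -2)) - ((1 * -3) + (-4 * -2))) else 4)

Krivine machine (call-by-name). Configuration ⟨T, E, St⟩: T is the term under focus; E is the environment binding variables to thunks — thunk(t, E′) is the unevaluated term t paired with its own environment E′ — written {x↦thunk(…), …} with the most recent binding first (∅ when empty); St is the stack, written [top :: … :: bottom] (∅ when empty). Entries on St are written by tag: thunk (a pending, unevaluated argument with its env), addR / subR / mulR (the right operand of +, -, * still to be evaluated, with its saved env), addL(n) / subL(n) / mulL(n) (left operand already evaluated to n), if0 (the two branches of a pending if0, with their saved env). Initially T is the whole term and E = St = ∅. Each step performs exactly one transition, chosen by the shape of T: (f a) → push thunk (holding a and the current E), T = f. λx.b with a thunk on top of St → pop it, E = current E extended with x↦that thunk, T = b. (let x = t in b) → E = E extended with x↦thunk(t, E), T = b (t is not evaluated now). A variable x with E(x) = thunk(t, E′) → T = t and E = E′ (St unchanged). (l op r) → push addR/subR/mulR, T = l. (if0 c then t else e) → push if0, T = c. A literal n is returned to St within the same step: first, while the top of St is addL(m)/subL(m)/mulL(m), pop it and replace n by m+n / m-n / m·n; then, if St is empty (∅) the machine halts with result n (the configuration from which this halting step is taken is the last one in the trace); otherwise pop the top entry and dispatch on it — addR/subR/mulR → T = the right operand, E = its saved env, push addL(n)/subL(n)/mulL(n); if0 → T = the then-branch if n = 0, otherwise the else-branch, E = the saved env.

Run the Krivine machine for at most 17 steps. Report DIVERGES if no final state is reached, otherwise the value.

step 0: ⟨T=(if0 (((λx. ((λp. 1) 5)) 5) + 4) then (((λw. w) (3 + -2)) - ((1 * -3) + (-4 * -2))) else 4); E=∅; St=∅⟩
step 1: ⟨T=(((λx. ((λp. 1) 5)) 5) + 4); E=∅; St=[if0]⟩
step 2: ⟨T=((λx. ((λp. 1) 5)) 5); E=∅; St=[addR :: if0]⟩
step 3: ⟨T=(λx. ((λp. 1) 5)); E=∅; St=[thunk :: addR :: if0]⟩
step 4: ⟨T=((λp. 1) 5); E={x↦thunk(5, ∅)}; St=[addR :: if0]⟩
step 5: ⟨T=(λp. 1); E={x↦thunk(5, ∅)}; St=[thunk :: addR :: if0]⟩
step 6: ⟨T=1; E={p↦thunk(5, {x↦thunk(5, ∅)}), x↦thunk(5, ∅)}; St=[addR :: if0]⟩
step 7: ⟨T=4; E=∅; St=[addL(1) :: if0]⟩
step 8: ⟨T=4; E=∅; St=∅⟩
→ final value 4

Answer: 4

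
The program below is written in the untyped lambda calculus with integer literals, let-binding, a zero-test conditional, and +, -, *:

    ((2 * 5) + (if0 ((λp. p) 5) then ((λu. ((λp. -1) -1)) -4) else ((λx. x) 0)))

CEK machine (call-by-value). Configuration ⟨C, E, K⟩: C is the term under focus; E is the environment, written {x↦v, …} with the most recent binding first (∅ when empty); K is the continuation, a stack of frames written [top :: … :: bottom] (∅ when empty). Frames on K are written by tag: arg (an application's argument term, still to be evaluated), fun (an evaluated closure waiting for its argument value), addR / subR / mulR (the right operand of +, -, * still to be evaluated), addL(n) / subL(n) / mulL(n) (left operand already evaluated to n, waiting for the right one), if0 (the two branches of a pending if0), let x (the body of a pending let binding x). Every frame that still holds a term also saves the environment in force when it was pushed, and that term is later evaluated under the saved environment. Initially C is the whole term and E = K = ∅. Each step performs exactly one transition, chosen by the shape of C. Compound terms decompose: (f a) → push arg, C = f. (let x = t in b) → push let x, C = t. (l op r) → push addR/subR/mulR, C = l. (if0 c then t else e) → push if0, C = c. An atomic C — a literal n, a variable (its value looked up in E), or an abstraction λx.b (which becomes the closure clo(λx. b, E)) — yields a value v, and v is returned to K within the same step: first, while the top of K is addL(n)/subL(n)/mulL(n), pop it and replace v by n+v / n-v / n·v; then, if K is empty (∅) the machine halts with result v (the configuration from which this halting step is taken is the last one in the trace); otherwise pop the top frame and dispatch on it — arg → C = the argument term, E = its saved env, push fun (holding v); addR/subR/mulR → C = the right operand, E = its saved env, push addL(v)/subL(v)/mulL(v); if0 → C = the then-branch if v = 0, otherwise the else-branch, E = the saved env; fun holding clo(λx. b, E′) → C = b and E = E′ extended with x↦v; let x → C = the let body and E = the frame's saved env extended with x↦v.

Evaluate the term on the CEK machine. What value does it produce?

Answer: 10

Derivation:
[0] <C=((2 * 5) + (if0 ((λp. p) 5) then ((λu. ((λp. -1) -1)) -4) else ((λx. x) 0))), E=∅, K=∅>
[1] <C=(2 * 5), E=∅, K=[addR]>
[2] <C=2, E=∅, K=[mulR :: addR]>
[3] <C=5, E=∅, K=[mulL(2) :: addR]>
[4] <C=(if0 ((λp. p) 5) then ((λu. ((λp. -1) -1)) -4) else ((λx. x) 0)), E=∅, K=[addL(10)]>
[5] <C=((λp. p) 5), E=∅, K=[if0 :: addL(10)]>
[6] <C=(λp. p), E=∅, K=[arg :: if0 :: addL(10)]>
[7] <C=5, E=∅, K=[fun :: if0 :: addL(10)]>
[8] <C=p, E={p↦5}, K=[if0 :: addL(10)]>
[9] <C=((λx. x) 0), E=∅, K=[addL(10)]>
[10] <C=(λx. x), E=∅, K=[arg :: addL(10)]>
[11] <C=0, E=∅, K=[fun :: addL(10)]>
[12] <C=x, E={x↦0}, K=[addL(10)]>
→ final value 10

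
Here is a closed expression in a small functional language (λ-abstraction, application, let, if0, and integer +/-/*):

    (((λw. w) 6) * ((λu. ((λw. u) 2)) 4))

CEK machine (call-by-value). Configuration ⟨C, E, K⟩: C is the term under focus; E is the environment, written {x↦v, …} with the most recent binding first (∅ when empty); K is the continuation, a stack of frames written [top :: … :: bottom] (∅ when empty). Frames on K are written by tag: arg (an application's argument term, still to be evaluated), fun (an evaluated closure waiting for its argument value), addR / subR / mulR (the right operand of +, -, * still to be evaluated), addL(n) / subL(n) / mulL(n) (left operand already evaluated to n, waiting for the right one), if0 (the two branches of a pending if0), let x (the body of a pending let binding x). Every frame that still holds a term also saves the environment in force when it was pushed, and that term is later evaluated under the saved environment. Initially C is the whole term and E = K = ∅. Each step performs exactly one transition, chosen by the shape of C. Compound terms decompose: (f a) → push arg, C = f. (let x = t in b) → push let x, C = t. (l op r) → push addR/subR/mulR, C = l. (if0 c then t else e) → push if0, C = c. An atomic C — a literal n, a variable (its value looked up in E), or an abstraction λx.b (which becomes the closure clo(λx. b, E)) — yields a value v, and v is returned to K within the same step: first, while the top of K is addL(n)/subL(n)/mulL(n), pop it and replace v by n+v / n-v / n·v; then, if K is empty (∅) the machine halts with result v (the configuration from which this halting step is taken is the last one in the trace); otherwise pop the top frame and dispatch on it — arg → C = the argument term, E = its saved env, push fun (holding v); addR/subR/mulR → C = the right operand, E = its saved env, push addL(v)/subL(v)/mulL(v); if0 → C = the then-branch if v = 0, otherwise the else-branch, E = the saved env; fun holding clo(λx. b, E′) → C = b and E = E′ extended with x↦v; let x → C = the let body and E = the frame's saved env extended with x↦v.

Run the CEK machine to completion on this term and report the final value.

Answer: 24

Machine steps:
step 0: [C=(((λw. w) 6) * ((λu. ((λw. u) 2)) 4)) | E=∅ | K=∅]
step 1: [C=((λw. w) 6) | E=∅ | K=[mulR]]
step 2: [C=(λw. w) | E=∅ | K=[arg :: mulR]]
step 3: [C=6 | E=∅ | K=[fun :: mulR]]
step 4: [C=w | E={w↦6} | K=[mulR]]
step 5: [C=((λu. ((λw. u) 2)) 4) | E=∅ | K=[mulL(6)]]
step 6: [C=(λu. ((λw. u) 2)) | E=∅ | K=[arg :: mulL(6)]]
step 7: [C=4 | E=∅ | K=[fun :: mulL(6)]]
step 8: [C=((λw. u) 2) | E={u↦4} | K=[mulL(6)]]
step 9: [C=(λw. u) | E={u↦4} | K=[arg :: mulL(6)]]
step 10: [C=2 | E={u↦4} | K=[fun :: mulL(6)]]
step 11: [C=u | E={w↦2, u↦4} | K=[mulL(6)]]
→ final value 24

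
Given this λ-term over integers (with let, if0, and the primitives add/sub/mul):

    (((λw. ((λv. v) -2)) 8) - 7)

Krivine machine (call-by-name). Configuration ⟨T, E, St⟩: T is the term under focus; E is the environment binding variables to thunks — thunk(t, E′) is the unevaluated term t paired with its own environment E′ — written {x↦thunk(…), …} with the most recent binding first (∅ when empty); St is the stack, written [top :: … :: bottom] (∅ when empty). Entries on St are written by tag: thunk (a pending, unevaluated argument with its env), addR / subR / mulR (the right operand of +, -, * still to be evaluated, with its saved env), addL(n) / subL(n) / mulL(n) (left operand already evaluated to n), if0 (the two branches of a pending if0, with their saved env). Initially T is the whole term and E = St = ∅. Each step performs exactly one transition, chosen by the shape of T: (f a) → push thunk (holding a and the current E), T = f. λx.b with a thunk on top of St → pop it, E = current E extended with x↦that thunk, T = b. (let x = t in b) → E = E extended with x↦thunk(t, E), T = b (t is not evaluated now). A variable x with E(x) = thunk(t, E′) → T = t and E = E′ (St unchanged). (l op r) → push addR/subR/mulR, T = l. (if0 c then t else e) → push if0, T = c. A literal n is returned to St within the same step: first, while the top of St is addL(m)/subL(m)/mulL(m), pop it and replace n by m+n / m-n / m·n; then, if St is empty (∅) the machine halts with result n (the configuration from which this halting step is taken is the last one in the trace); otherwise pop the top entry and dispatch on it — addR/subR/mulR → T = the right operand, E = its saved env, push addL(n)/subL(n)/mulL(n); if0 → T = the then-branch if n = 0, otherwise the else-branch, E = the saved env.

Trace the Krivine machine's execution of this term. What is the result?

0. ⟨T=(((λw. ((λv. v) -2)) 8) - 7); E=∅; St=∅⟩
1. ⟨T=((λw. ((λv. v) -2)) 8); E=∅; St=[subR]⟩
2. ⟨T=(λw. ((λv. v) -2)); E=∅; St=[thunk :: subR]⟩
3. ⟨T=((λv. v) -2); E={w↦thunk(8, ∅)}; St=[subR]⟩
4. ⟨T=(λv. v); E={w↦thunk(8, ∅)}; St=[thunk :: subR]⟩
5. ⟨T=v; E={v↦thunk(-2, {w↦thunk(8, ∅)}), w↦thunk(8, ∅)}; St=[subR]⟩
6. ⟨T=-2; E={w↦thunk(8, ∅)}; St=[subR]⟩
7. ⟨T=7; E=∅; St=[subL(-2)]⟩
→ final value -9

Answer: -9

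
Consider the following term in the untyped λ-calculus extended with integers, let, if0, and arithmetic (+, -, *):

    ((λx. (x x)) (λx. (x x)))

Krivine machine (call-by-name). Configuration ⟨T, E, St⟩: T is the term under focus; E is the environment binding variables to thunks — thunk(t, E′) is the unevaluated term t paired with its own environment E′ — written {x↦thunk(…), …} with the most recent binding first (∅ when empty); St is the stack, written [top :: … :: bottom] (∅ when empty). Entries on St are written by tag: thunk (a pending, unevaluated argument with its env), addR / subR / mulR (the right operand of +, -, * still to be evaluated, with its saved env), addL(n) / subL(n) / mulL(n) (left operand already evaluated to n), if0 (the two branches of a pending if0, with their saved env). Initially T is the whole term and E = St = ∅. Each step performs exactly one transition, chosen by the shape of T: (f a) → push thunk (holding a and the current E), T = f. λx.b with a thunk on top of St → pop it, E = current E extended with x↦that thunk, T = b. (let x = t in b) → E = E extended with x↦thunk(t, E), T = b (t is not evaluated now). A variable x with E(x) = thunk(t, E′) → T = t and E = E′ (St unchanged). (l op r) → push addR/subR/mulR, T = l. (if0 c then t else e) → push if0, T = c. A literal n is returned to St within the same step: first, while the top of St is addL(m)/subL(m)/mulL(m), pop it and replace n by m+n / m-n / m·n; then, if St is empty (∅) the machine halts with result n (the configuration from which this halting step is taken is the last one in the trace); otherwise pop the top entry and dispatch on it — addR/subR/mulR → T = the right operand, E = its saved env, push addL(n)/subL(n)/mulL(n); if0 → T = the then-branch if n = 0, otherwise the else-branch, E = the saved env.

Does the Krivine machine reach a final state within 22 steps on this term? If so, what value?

Answer: DIVERGES (no final state within 22 steps)

Derivation:
t=0: ⟨T=((λx. (x x)) (λx. (x x))); E=∅; St=∅⟩
t=1: ⟨T=(λx. (x x)); E=∅; St=[thunk]⟩
t=2: ⟨T=(x x); E={x↦thunk((λx. (x x)), ∅)}; St=∅⟩
t=3: ⟨T=x; E={x↦thunk((λx. (x x)), ∅)}; St=[thunk]⟩
t=4: ⟨T=(λx. (x x)); E=∅; St=[thunk]⟩
t=5: ⟨T=(x x); E={x↦thunk(x, {x↦thunk((λx. (x x)), ∅)})}; St=∅⟩
t=6: ⟨T=x; E={x↦thunk(x, {x↦thunk((λx. (x x)), ∅)})}; St=[thunk]⟩
t=7: ⟨T=x; E={x↦thunk((λx. (x x)), ∅)}; St=[thunk]⟩
t=8: ⟨T=(λx. (x x)); E=∅; St=[thunk]⟩
t=9: ⟨T=(x x); E={x↦thunk(x, {x↦thunk(x, {x↦thunk((λx. (x x)), ∅)})})}; St=∅⟩
t=10: ⟨T=x; E={x↦thunk(x, {x↦thunk(x, {x↦thunk((λx. (x x)), ∅)})})}; St=[thunk]⟩
t=11: ⟨T=x; E={x↦thunk(x, {x↦thunk((λx. (x x)), ∅)})}; St=[thunk]⟩
t=12: ⟨T=x; E={x↦thunk((λx. (x x)), ∅)}; St=[thunk]⟩
t=13: ⟨T=(λx. (x x)); E=∅; St=[thunk]⟩
t=14: ⟨T=(x x); E={x↦thunk(x, {x↦thunk(x, {x↦thunk(x, {x↦thunk((λx. (x x)), ∅)})})})}; St=∅⟩
t=15: ⟨T=x; E={x↦thunk(x, {x↦thunk(x, {x↦thunk(x, {x↦thunk((λx. (x x)), ∅)})})})}; St=[thunk]⟩
t=16: ⟨T=x; E={x↦thunk(x, {x↦thunk(x, {x↦thunk((λx. (x x)), ∅)})})}; St=[thunk]⟩
t=17: ⟨T=x; E={x↦thunk(x, {x↦thunk((λx. (x x)), ∅)})}; St=[thunk]⟩
t=18: ⟨T=x; E={x↦thunk((λx. (x x)), ∅)}; St=[thunk]⟩
t=19: ⟨T=(λx. (x x)); E=∅; St=[thunk]⟩
t=20: ⟨T=(x x); E={x↦thunk(x, {x↦thunk(x, {x↦thunk(x, {x↦thunk(x, {x↦thunk((λx. (x x)), ∅)})})})})}; St=∅⟩
t=21: ⟨T=x; E={x↦thunk(x, {x↦thunk(x, {x↦thunk(x, {x↦thunk(x, {x↦thunk((λx. (x x)), ∅)})})})})}; St=[thunk]⟩
t=22: ⟨T=x; E={x↦thunk(x, {x↦thunk(x, {x↦thunk(x, {x↦thunk((λx. (x x)), ∅)})})})}; St=[thunk]⟩
→ 22 transitions taken and the configuration is still not final: no result within 22 steps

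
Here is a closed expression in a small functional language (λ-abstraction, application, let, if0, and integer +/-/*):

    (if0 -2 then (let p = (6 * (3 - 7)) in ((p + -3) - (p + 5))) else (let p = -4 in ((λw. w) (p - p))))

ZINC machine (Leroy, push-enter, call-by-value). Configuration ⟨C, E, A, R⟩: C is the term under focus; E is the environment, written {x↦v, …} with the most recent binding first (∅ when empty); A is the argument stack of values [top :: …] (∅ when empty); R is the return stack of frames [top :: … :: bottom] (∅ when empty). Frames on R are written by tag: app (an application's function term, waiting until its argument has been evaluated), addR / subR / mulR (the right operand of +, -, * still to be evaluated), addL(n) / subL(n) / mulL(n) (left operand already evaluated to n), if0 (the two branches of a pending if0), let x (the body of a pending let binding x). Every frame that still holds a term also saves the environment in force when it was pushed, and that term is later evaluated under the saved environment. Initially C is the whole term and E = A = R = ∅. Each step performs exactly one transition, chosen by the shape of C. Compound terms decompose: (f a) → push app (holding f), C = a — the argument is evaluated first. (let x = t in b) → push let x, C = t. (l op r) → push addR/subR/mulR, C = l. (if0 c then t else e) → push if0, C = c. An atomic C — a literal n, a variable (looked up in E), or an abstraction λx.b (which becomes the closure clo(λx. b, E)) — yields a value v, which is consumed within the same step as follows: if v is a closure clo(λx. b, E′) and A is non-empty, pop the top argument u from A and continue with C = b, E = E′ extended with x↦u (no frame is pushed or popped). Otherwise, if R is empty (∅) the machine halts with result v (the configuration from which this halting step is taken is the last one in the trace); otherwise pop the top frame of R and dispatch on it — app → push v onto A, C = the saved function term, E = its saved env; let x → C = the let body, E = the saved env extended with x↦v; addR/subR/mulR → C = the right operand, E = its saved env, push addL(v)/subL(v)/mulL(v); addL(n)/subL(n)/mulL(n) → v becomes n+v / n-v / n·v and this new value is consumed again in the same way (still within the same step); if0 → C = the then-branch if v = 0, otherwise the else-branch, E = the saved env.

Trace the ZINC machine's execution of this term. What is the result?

Answer: 0

Machine steps:
0. <C=(if0 -2 then (let p = (6 * (3 - 7)) in ((p + -3) - (p + 5))) else (let p = -4 in ((λw. w) (p - p)))), E=∅, A=∅, R=∅>
1. <C=-2, E=∅, A=∅, R=[if0]>
2. <C=(let p = -4 in ((λw. w) (p - p))), E=∅, A=∅, R=∅>
3. <C=-4, E=∅, A=∅, R=[let p]>
4. <C=((λw. w) (p - p)), E={p↦-4}, A=∅, R=∅>
5. <C=(p - p), E={p↦-4}, A=∅, R=[app]>
6. <C=p, E={p↦-4}, A=∅, R=[subR :: app]>
7. <C=p, E={p↦-4}, A=∅, R=[subL(-4) :: app]>
8. <C=(λw. w), E={p↦-4}, A=[0], R=∅>
9. <C=w, E={w↦0, p↦-4}, A=∅, R=∅>
→ final value 0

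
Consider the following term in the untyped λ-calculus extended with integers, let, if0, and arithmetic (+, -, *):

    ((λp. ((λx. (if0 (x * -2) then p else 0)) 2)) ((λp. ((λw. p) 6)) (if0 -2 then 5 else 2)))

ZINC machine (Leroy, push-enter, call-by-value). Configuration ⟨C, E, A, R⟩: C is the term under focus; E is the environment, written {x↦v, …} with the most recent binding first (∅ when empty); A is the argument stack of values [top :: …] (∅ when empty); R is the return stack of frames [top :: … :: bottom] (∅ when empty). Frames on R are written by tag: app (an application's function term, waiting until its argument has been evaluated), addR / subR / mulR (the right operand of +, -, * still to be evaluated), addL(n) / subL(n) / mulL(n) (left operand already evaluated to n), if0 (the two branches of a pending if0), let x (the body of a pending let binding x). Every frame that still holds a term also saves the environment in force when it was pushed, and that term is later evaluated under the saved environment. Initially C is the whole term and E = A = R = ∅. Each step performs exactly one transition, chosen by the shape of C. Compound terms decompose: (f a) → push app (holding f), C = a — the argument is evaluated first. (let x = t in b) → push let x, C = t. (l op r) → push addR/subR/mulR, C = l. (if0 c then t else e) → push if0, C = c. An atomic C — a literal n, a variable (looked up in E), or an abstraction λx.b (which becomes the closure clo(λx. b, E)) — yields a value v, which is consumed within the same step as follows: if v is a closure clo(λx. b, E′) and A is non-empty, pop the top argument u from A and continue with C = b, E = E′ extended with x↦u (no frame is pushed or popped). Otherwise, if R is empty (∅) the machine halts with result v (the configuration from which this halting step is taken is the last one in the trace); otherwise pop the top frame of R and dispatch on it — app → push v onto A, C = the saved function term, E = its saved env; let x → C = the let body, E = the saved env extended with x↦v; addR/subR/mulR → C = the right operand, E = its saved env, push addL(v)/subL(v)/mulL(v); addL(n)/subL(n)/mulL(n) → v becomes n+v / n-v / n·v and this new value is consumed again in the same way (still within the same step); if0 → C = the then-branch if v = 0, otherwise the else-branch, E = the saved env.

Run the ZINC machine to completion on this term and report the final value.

0. <C=((λp. ((λx. (if0 (x * -2) then p else 0)) 2)) ((λp. ((λw. p) 6)) (if0 -2 then 5 else 2))), E=∅, A=∅, R=∅>
1. <C=((λp. ((λw. p) 6)) (if0 -2 then 5 else 2)), E=∅, A=∅, R=[app]>
2. <C=(if0 -2 then 5 else 2), E=∅, A=∅, R=[app :: app]>
3. <C=-2, E=∅, A=∅, R=[if0 :: app :: app]>
4. <C=2, E=∅, A=∅, R=[app :: app]>
5. <C=(λp. ((λw. p) 6)), E=∅, A=[2], R=[app]>
6. <C=((λw. p) 6), E={p↦2}, A=∅, R=[app]>
7. <C=6, E={p↦2}, A=∅, R=[app :: app]>
8. <C=(λw. p), E={p↦2}, A=[6], R=[app]>
9. <C=p, E={w↦6, p↦2}, A=∅, R=[app]>
10. <C=(λp. ((λx. (if0 (x * -2) then p else 0)) 2)), E=∅, A=[2], R=∅>
11. <C=((λx. (if0 (x * -2) then p else 0)) 2), E={p↦2}, A=∅, R=∅>
12. <C=2, E={p↦2}, A=∅, R=[app]>
13. <C=(λx. (if0 (x * -2) then p else 0)), E={p↦2}, A=[2], R=∅>
14. <C=(if0 (x * -2) then p else 0), E={x↦2, p↦2}, A=∅, R=∅>
15. <C=(x * -2), E={x↦2, p↦2}, A=∅, R=[if0]>
16. <C=x, E={x↦2, p↦2}, A=∅, R=[mulR :: if0]>
17. <C=-2, E={x↦2, p↦2}, A=∅, R=[mulL(2) :: if0]>
18. <C=0, E={x↦2, p↦2}, A=∅, R=∅>
→ final value 0

Answer: 0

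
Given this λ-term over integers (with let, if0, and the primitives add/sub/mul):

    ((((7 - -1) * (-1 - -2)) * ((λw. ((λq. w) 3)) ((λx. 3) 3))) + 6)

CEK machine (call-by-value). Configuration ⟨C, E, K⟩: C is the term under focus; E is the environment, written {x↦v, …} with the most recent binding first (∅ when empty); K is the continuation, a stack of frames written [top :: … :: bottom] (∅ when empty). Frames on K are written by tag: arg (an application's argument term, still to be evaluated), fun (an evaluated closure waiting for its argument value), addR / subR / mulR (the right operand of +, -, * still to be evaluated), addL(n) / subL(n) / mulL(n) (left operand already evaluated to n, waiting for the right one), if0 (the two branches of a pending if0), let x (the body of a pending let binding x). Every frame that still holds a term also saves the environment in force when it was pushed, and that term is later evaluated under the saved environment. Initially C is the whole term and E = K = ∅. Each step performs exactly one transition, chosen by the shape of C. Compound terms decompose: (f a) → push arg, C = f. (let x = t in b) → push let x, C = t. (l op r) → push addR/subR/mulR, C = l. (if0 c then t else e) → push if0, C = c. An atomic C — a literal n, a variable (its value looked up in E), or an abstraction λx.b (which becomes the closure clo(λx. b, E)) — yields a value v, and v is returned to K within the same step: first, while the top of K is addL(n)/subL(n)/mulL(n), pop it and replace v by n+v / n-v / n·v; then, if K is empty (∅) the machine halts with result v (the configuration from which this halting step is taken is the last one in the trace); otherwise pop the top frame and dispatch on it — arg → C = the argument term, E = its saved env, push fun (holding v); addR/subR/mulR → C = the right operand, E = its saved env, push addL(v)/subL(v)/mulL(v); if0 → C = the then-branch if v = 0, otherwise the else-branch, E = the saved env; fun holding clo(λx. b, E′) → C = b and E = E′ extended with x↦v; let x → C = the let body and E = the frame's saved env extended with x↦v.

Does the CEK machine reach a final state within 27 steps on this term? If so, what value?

t=0: ⟨C=((((7 - -1) * (-1 - -2)) * ((λw. ((λq. w) 3)) ((λx. 3) 3))) + 6); E=∅; K=∅⟩
t=1: ⟨C=(((7 - -1) * (-1 - -2)) * ((λw. ((λq. w) 3)) ((λx. 3) 3))); E=∅; K=[addR]⟩
t=2: ⟨C=((7 - -1) * (-1 - -2)); E=∅; K=[mulR :: addR]⟩
t=3: ⟨C=(7 - -1); E=∅; K=[mulR :: mulR :: addR]⟩
t=4: ⟨C=7; E=∅; K=[subR :: mulR :: mulR :: addR]⟩
t=5: ⟨C=-1; E=∅; K=[subL(7) :: mulR :: mulR :: addR]⟩
t=6: ⟨C=(-1 - -2); E=∅; K=[mulL(8) :: mulR :: addR]⟩
t=7: ⟨C=-1; E=∅; K=[subR :: mulL(8) :: mulR :: addR]⟩
t=8: ⟨C=-2; E=∅; K=[subL(-1) :: mulL(8) :: mulR :: addR]⟩
t=9: ⟨C=((λw. ((λq. w) 3)) ((λx. 3) 3)); E=∅; K=[mulL(8) :: addR]⟩
t=10: ⟨C=(λw. ((λq. w) 3)); E=∅; K=[arg :: mulL(8) :: addR]⟩
t=11: ⟨C=((λx. 3) 3); E=∅; K=[fun :: mulL(8) :: addR]⟩
t=12: ⟨C=(λx. 3); E=∅; K=[arg :: fun :: mulL(8) :: addR]⟩
t=13: ⟨C=3; E=∅; K=[fun :: fun :: mulL(8) :: addR]⟩
t=14: ⟨C=3; E={x↦3}; K=[fun :: mulL(8) :: addR]⟩
t=15: ⟨C=((λq. w) 3); E={w↦3}; K=[mulL(8) :: addR]⟩
t=16: ⟨C=(λq. w); E={w↦3}; K=[arg :: mulL(8) :: addR]⟩
t=17: ⟨C=3; E={w↦3}; K=[fun :: mulL(8) :: addR]⟩
t=18: ⟨C=w; E={q↦3, w↦3}; K=[mulL(8) :: addR]⟩
t=19: ⟨C=6; E=∅; K=[addL(24)]⟩
→ final value 30

Answer: 30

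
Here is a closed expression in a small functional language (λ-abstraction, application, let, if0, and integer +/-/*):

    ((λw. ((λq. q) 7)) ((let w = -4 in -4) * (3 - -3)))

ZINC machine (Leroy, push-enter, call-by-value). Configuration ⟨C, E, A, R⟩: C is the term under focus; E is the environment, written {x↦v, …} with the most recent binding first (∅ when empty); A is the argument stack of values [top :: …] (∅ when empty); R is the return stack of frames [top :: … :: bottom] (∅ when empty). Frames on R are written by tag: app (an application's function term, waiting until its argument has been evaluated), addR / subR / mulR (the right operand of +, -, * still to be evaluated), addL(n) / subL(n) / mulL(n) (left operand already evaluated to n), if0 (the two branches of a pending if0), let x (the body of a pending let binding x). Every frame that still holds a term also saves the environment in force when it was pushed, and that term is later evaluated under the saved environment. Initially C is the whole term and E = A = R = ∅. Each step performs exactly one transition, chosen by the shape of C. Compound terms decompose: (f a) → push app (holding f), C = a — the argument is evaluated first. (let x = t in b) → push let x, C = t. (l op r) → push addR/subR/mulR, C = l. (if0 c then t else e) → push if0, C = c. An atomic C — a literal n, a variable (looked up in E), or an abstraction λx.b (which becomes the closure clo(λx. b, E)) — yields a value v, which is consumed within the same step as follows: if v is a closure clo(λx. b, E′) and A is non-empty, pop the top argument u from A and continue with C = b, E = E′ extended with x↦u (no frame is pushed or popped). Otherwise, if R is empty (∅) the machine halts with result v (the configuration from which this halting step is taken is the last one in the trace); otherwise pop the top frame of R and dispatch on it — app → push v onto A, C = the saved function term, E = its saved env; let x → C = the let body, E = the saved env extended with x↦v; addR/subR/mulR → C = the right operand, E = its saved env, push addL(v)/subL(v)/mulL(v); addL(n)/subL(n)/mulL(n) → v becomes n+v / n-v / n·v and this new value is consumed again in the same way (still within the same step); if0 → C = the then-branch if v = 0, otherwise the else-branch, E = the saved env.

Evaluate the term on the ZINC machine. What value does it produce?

Answer: 7

Machine steps:
step 0: [C=((λw. ((λq. q) 7)) ((let w = -4 in -4) * (3 - -3))) | E=∅ | A=∅ | R=∅]
step 1: [C=((let w = -4 in -4) * (3 - -3)) | E=∅ | A=∅ | R=[app]]
step 2: [C=(let w = -4 in -4) | E=∅ | A=∅ | R=[mulR :: app]]
step 3: [C=-4 | E=∅ | A=∅ | R=[let w :: mulR :: app]]
step 4: [C=-4 | E={w↦-4} | A=∅ | R=[mulR :: app]]
step 5: [C=(3 - -3) | E=∅ | A=∅ | R=[mulL(-4) :: app]]
step 6: [C=3 | E=∅ | A=∅ | R=[subR :: mulL(-4) :: app]]
step 7: [C=-3 | E=∅ | A=∅ | R=[subL(3) :: mulL(-4) :: app]]
step 8: [C=(λw. ((λq. q) 7)) | E=∅ | A=[-24] | R=∅]
step 9: [C=((λq. q) 7) | E={w↦-24} | A=∅ | R=∅]
step 10: [C=7 | E={w↦-24} | A=∅ | R=[app]]
step 11: [C=(λq. q) | E={w↦-24} | A=[7] | R=∅]
step 12: [C=q | E={q↦7, w↦-24} | A=∅ | R=∅]
→ final value 7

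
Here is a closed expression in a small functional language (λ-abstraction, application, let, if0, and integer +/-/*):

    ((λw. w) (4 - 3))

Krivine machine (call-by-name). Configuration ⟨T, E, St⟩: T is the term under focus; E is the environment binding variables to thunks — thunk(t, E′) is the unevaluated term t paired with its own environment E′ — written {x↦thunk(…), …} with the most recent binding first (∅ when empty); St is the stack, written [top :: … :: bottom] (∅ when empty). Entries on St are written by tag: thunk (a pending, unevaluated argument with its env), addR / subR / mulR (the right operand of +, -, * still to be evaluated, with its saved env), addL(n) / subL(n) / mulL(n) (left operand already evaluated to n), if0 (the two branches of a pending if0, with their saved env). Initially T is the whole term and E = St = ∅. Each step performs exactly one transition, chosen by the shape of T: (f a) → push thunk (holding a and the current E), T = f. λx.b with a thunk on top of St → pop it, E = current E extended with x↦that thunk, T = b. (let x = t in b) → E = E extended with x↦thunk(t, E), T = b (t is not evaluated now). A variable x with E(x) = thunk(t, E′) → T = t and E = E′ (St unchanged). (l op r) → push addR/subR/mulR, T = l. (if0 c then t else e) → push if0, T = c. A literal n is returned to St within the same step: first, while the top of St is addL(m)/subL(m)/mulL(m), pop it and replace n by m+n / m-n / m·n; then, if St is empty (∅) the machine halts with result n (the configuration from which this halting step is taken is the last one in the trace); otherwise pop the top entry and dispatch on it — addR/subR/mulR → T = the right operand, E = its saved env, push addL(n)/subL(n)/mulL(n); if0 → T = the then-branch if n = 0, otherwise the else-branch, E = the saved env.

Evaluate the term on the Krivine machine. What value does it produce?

Answer: 1

Machine steps:
step 0: [T=((λw. w) (4 - 3)) | E=∅ | St=∅]
step 1: [T=(λw. w) | E=∅ | St=[thunk]]
step 2: [T=w | E={w↦thunk((4 - 3), ∅)} | St=∅]
step 3: [T=(4 - 3) | E=∅ | St=∅]
step 4: [T=4 | E=∅ | St=[subR]]
step 5: [T=3 | E=∅ | St=[subL(4)]]
→ final value 1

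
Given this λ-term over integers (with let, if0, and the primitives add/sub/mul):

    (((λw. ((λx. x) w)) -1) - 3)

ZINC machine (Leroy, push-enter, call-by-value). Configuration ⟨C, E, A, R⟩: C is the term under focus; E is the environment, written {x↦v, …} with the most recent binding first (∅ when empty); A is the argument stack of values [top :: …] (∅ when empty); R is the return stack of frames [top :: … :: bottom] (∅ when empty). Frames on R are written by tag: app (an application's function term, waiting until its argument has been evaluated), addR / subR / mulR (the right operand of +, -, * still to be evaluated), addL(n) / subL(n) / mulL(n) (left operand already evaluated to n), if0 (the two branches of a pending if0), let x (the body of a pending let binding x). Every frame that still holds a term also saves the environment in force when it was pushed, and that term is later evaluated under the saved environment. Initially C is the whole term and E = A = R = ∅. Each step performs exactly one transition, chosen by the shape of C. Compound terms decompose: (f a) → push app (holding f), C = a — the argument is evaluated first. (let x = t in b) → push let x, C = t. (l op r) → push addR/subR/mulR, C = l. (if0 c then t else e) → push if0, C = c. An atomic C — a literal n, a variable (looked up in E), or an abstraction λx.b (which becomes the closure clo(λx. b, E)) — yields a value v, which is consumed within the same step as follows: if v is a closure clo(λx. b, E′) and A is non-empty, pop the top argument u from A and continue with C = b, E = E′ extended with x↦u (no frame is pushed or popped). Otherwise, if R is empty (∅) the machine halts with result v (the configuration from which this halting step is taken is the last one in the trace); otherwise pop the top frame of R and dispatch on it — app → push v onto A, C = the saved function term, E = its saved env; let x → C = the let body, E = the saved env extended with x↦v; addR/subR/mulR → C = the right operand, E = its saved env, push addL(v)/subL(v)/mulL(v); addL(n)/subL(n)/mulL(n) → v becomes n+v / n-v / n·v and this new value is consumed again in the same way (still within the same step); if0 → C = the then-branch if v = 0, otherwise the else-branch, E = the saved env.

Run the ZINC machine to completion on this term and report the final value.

0. [C=(((λw. ((λx. x) w)) -1) - 3) | E=∅ | A=∅ | R=∅]
1. [C=((λw. ((λx. x) w)) -1) | E=∅ | A=∅ | R=[subR]]
2. [C=-1 | E=∅ | A=∅ | R=[app :: subR]]
3. [C=(λw. ((λx. x) w)) | E=∅ | A=[-1] | R=[subR]]
4. [C=((λx. x) w) | E={w↦-1} | A=∅ | R=[subR]]
5. [C=w | E={w↦-1} | A=∅ | R=[app :: subR]]
6. [C=(λx. x) | E={w↦-1} | A=[-1] | R=[subR]]
7. [C=x | E={x↦-1, w↦-1} | A=∅ | R=[subR]]
8. [C=3 | E=∅ | A=∅ | R=[subL(-1)]]
→ final value -4

Answer: -4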